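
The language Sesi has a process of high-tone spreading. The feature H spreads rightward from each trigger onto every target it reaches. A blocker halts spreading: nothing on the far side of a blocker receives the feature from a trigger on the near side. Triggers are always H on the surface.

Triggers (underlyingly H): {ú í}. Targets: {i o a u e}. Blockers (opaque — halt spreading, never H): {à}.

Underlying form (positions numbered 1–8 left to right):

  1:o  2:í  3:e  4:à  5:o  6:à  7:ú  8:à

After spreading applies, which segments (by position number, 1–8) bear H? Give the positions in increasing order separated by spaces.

From /í/ at 2 rightward: 3 /e/ → H; 4 /à/ blocks.
From /ú/ at 7 rightward: 8 /à/ blocks.
Targets with no active source: positions 1 5 stay [-high tone].

2 3 7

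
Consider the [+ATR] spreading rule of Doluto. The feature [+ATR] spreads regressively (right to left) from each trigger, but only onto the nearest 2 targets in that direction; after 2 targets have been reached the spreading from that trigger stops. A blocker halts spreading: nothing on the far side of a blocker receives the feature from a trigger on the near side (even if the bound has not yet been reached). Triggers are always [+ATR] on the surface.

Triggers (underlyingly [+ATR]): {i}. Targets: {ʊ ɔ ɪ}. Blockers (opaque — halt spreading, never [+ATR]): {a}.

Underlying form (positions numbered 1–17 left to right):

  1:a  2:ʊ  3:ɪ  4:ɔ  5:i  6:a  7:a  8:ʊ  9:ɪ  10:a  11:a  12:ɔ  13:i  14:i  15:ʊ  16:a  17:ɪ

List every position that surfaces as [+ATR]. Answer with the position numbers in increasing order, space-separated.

From /i/ at 5 leftward: 4 /ɔ/ → [+ATR]; 3 /ɪ/ → [+ATR]; bound reached.
From /i/ at 13 leftward: 12 /ɔ/ → [+ATR]; 11 /a/ blocks.
From /i/ at 14 leftward: 13 /i/ is itself a trigger — this domain ends here.
Targets with no active source: positions 2 8 9 15 17 stay [-ATR].

3 4 5 12 13 14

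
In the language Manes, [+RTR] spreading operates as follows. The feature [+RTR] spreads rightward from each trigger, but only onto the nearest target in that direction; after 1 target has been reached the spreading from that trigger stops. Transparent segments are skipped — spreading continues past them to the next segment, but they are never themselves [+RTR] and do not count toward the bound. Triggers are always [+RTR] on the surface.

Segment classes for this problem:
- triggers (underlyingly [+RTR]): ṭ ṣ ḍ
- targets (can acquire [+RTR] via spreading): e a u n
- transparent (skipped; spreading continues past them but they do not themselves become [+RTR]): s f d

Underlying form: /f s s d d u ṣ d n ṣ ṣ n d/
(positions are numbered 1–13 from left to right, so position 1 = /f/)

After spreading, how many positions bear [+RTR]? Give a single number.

From /ṣ/ at 7 rightward: 8 /d/ transparent; 9 /n/ → [+RTR]; bound reached.
From /ṣ/ at 10 rightward: 11 /ṣ/ is itself a trigger — this domain ends here.
From /ṣ/ at 11 rightward: 12 /n/ → [+RTR]; bound reached.
Target with no active source: position 6 stays [-emphatic].
[+RTR] positions on the surface: 7 9 10 11 12.

5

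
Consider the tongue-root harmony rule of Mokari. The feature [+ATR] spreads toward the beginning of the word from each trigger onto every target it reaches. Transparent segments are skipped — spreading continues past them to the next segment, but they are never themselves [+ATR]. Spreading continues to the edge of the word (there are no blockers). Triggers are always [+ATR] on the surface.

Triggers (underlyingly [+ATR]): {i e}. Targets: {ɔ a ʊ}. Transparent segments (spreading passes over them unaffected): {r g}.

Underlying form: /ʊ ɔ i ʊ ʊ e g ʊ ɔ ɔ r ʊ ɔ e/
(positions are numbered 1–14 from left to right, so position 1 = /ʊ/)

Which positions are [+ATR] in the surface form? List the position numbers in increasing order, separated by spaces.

1 2 3 4 5 6 8 9 10 12 13 14

From /i/ at 3 leftward: 2 /ɔ/ → [+ATR]; 1 /ʊ/ → [+ATR]; word edge.
From /e/ at 6 leftward: 5 /ʊ/ → [+ATR]; 4 /ʊ/ → [+ATR]; 3 /i/ is itself a trigger — this domain ends here.
From /e/ at 14 leftward: 13 /ɔ/ → [+ATR]; 12 /ʊ/ → [+ATR]; 11 /r/ transparent; 10 /ɔ/ → [+ATR]; 9 /ɔ/ → [+ATR]; 8 /ʊ/ → [+ATR]; 7 /g/ transparent; 6 /e/ is itself a trigger — this domain ends here.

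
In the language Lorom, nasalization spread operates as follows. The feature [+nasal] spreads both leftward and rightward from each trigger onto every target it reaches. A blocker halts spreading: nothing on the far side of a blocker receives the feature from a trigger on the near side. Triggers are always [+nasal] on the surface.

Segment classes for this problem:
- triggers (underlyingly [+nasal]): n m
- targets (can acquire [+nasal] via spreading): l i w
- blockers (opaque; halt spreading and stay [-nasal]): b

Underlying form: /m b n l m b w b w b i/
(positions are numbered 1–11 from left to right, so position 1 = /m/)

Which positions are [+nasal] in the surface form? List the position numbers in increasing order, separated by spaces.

From /m/ at 1 rightward: 2 /b/ blocks.
From /m/ at 1 leftward: word edge.
From /n/ at 3 rightward: 4 /l/ → [+nasal]; 5 /m/ is itself a trigger — this domain ends here.
From /n/ at 3 leftward: 2 /b/ blocks.
From /m/ at 5 rightward: 6 /b/ blocks.
From /m/ at 5 leftward: 4 /l/ → [+nasal]; 3 /n/ is itself a trigger — this domain ends here.
Targets with no active source: positions 7 9 11 stay [-nasal].

1 3 4 5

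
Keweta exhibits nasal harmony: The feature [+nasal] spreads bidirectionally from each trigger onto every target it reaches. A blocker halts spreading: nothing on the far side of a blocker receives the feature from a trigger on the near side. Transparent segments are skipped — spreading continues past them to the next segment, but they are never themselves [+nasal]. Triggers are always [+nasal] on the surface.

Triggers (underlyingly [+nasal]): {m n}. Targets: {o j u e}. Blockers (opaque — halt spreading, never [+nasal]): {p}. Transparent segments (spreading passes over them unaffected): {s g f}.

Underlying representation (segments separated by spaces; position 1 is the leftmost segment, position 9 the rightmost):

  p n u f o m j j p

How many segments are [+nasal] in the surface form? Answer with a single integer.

6

From /n/ at 2 rightward: 3 /u/ → [+nasal]; 4 /f/ transparent; 5 /o/ → [+nasal]; 6 /m/ is itself a trigger — this domain ends here.
From /n/ at 2 leftward: 1 /p/ blocks.
From /m/ at 6 rightward: 7 /j/ → [+nasal]; 8 /j/ → [+nasal]; 9 /p/ blocks.
From /m/ at 6 leftward: 5 /o/ → [+nasal]; 4 /f/ transparent; 3 /u/ → [+nasal]; 2 /n/ is itself a trigger — this domain ends here.
[+nasal] positions on the surface: 2 3 5 6 7 8.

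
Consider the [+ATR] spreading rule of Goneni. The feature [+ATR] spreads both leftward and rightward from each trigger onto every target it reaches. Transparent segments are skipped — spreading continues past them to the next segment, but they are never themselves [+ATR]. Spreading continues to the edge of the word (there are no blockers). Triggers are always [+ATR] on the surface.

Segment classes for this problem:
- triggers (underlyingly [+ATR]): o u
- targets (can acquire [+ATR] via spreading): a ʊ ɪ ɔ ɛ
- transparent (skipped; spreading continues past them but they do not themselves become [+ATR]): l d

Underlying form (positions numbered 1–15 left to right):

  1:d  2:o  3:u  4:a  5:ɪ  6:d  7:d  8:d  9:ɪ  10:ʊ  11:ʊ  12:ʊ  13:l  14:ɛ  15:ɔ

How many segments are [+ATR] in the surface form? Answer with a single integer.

10

From /o/ at 2 rightward: 3 /u/ is itself a trigger — this domain ends here.
From /o/ at 2 leftward: 1 /d/ transparent; word edge.
From /u/ at 3 rightward: 4 /a/ → [+ATR]; 5 /ɪ/ → [+ATR]; 6 /d/ transparent; 7 /d/ transparent; 8 /d/ transparent; 9 /ɪ/ → [+ATR]; 10 /ʊ/ → [+ATR]; 11 /ʊ/ → [+ATR]; 12 /ʊ/ → [+ATR]; 13 /l/ transparent; 14 /ɛ/ → [+ATR]; 15 /ɔ/ → [+ATR]; word edge.
From /u/ at 3 leftward: 2 /o/ is itself a trigger — this domain ends here.
[+ATR] positions on the surface: 2 3 4 5 9 10 11 12 14 15.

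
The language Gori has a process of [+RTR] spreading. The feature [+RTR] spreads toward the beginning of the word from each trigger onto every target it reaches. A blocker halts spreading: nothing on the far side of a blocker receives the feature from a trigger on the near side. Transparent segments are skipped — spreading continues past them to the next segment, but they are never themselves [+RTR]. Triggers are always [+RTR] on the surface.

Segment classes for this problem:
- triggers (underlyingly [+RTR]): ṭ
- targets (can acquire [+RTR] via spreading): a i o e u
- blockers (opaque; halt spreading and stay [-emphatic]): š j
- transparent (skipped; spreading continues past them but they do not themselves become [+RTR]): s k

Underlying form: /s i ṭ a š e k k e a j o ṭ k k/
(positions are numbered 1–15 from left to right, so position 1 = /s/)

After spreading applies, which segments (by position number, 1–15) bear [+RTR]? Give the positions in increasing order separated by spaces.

From /ṭ/ at 3 leftward: 2 /i/ → [+RTR]; 1 /s/ transparent; word edge.
From /ṭ/ at 13 leftward: 12 /o/ → [+RTR]; 11 /j/ blocks.
Targets with no active source: positions 4 6 9 10 stay [-emphatic].

2 3 12 13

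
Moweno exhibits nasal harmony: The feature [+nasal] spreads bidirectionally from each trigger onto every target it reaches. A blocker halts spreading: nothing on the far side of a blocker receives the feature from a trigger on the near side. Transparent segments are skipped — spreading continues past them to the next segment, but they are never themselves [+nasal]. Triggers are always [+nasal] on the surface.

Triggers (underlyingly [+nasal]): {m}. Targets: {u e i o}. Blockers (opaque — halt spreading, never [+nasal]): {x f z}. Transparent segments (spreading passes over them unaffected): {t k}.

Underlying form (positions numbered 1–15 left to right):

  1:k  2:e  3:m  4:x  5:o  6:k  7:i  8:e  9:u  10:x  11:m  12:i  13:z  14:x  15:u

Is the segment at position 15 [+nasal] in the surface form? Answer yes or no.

From /m/ at 3 rightward: 4 /x/ blocks.
From /m/ at 3 leftward: 2 /e/ → [+nasal]; 1 /k/ transparent; word edge.
From /m/ at 11 rightward: 12 /i/ → [+nasal]; 13 /z/ blocks.
From /m/ at 11 leftward: 10 /x/ blocks.
Targets with no active source: positions 5 7 8 9 15 stay [-nasal].
[+nasal] positions on the surface: 2 3 11 12.

no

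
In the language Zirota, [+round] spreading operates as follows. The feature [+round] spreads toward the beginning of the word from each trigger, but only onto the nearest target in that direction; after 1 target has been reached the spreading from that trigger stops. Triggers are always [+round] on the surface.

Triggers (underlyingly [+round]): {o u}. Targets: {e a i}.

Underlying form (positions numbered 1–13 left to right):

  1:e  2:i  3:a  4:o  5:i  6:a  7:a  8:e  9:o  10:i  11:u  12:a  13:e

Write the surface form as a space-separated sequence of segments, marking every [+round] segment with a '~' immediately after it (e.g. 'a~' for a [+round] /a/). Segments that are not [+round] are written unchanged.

e i a~ o~ i a a e~ o~ i~ u~ a e

From /o/ at 4 leftward: 3 /a/ → [+round]; bound reached.
From /o/ at 9 leftward: 8 /e/ → [+round]; bound reached.
From /u/ at 11 leftward: 10 /i/ → [+round]; bound reached.
Targets with no active source: positions 1 2 5 6 7 12 13 stay [-round].
[+round] positions on the surface: 3 4 8 9 10 11.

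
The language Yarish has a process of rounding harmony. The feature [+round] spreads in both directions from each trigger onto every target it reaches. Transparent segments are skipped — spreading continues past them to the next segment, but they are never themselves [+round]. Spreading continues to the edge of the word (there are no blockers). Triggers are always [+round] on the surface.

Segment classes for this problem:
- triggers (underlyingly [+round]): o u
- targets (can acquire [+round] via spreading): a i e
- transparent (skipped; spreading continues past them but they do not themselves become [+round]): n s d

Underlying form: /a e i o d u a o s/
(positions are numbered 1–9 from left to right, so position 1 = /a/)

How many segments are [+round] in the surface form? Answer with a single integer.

From /o/ at 4 rightward: 5 /d/ transparent; 6 /u/ is itself a trigger — this domain ends here.
From /o/ at 4 leftward: 3 /i/ → [+round]; 2 /e/ → [+round]; 1 /a/ → [+round]; word edge.
From /u/ at 6 rightward: 7 /a/ → [+round]; 8 /o/ is itself a trigger — this domain ends here.
From /u/ at 6 leftward: 5 /d/ transparent; 4 /o/ is itself a trigger — this domain ends here.
From /o/ at 8 rightward: 9 /s/ transparent; word edge.
From /o/ at 8 leftward: 7 /a/ → [+round]; 6 /u/ is itself a trigger — this domain ends here.
[+round] positions on the surface: 1 2 3 4 6 7 8.

7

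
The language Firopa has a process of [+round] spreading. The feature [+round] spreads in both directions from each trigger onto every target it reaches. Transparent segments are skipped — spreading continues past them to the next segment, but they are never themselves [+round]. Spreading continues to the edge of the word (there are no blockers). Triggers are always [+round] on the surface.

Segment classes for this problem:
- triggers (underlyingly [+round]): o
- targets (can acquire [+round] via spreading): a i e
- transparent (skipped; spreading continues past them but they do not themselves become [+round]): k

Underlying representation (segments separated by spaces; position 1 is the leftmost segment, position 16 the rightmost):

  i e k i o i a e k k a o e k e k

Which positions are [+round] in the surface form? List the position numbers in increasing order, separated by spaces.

From /o/ at 5 rightward: 6 /i/ → [+round]; 7 /a/ → [+round]; 8 /e/ → [+round]; 9 /k/ transparent; 10 /k/ transparent; 11 /a/ → [+round]; 12 /o/ is itself a trigger — this domain ends here.
From /o/ at 5 leftward: 4 /i/ → [+round]; 3 /k/ transparent; 2 /e/ → [+round]; 1 /i/ → [+round]; word edge.
From /o/ at 12 rightward: 13 /e/ → [+round]; 14 /k/ transparent; 15 /e/ → [+round]; 16 /k/ transparent; word edge.
From /o/ at 12 leftward: 11 /a/ → [+round]; 10 /k/ transparent; 9 /k/ transparent; 8 /e/ → [+round]; 7 /a/ → [+round]; 6 /i/ → [+round]; 5 /o/ is itself a trigger — this domain ends here.

1 2 4 5 6 7 8 11 12 13 15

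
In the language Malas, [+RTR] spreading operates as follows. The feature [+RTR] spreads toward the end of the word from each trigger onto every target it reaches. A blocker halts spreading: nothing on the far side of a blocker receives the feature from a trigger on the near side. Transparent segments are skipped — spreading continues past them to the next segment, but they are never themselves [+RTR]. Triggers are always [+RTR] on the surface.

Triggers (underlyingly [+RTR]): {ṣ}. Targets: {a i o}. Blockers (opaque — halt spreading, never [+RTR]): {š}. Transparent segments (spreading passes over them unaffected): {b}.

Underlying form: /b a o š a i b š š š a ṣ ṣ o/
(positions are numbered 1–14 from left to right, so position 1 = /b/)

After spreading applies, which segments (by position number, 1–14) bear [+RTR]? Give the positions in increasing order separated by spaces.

12 13 14

From /ṣ/ at 12 rightward: 13 /ṣ/ is itself a trigger — this domain ends here.
From /ṣ/ at 13 rightward: 14 /o/ → [+RTR]; word edge.
Targets with no active source: positions 2 3 5 6 11 stay [-emphatic].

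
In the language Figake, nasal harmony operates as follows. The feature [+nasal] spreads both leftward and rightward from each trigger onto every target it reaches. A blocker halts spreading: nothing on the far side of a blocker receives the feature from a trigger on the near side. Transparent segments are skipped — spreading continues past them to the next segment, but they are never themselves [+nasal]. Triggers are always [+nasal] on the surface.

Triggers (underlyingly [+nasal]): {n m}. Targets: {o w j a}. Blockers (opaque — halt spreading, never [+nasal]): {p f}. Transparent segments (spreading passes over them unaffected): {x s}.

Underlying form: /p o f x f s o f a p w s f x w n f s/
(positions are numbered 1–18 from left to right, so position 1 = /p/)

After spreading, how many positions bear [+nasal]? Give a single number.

From /n/ at 16 rightward: 17 /f/ blocks.
From /n/ at 16 leftward: 15 /w/ → [+nasal]; 14 /x/ transparent; 13 /f/ blocks.
Targets with no active source: positions 2 7 9 11 stay [-nasal].
[+nasal] positions on the surface: 15 16.

2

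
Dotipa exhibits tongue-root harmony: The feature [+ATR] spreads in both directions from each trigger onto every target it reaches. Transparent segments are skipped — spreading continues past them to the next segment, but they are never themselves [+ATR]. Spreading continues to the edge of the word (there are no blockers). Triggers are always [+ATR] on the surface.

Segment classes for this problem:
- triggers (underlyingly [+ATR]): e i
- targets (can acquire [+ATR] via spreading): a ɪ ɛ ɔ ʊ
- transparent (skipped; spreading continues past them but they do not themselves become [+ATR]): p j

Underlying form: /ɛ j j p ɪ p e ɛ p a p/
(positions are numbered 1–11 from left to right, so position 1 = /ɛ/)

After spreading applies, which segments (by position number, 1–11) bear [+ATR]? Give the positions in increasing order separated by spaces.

1 5 7 8 10

From /e/ at 7 rightward: 8 /ɛ/ → [+ATR]; 9 /p/ transparent; 10 /a/ → [+ATR]; 11 /p/ transparent; word edge.
From /e/ at 7 leftward: 6 /p/ transparent; 5 /ɪ/ → [+ATR]; 4 /p/ transparent; 3 /j/ transparent; 2 /j/ transparent; 1 /ɛ/ → [+ATR]; word edge.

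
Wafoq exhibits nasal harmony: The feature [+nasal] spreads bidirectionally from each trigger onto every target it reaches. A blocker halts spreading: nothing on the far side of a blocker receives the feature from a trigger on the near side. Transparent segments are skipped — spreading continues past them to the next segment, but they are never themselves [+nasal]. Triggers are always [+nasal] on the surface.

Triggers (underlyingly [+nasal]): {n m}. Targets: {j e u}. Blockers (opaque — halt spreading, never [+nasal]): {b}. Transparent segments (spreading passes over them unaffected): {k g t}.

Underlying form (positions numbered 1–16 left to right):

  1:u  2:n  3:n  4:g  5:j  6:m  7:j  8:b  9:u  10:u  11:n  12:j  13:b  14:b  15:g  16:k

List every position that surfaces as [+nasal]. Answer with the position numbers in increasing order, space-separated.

From /n/ at 2 rightward: 3 /n/ is itself a trigger — this domain ends here.
From /n/ at 2 leftward: 1 /u/ → [+nasal]; word edge.
From /n/ at 3 rightward: 4 /g/ transparent; 5 /j/ → [+nasal]; 6 /m/ is itself a trigger — this domain ends here.
From /n/ at 3 leftward: 2 /n/ is itself a trigger — this domain ends here.
From /m/ at 6 rightward: 7 /j/ → [+nasal]; 8 /b/ blocks.
From /m/ at 6 leftward: 5 /j/ → [+nasal]; 4 /g/ transparent; 3 /n/ is itself a trigger — this domain ends here.
From /n/ at 11 rightward: 12 /j/ → [+nasal]; 13 /b/ blocks.
From /n/ at 11 leftward: 10 /u/ → [+nasal]; 9 /u/ → [+nasal]; 8 /b/ blocks.

1 2 3 5 6 7 9 10 11 12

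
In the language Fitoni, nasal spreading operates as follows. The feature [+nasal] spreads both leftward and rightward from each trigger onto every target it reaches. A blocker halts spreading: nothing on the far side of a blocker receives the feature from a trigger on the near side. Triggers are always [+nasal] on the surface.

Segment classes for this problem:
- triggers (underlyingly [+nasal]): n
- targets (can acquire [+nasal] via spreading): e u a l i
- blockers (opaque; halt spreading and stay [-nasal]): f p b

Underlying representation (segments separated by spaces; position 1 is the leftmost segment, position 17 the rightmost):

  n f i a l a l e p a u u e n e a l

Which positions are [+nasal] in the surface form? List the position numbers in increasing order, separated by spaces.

1 10 11 12 13 14 15 16 17

From /n/ at 1 rightward: 2 /f/ blocks.
From /n/ at 1 leftward: word edge.
From /n/ at 14 rightward: 15 /e/ → [+nasal]; 16 /a/ → [+nasal]; 17 /l/ → [+nasal]; word edge.
From /n/ at 14 leftward: 13 /e/ → [+nasal]; 12 /u/ → [+nasal]; 11 /u/ → [+nasal]; 10 /a/ → [+nasal]; 9 /p/ blocks.
Targets with no active source: positions 3 4 5 6 7 8 stay [-nasal].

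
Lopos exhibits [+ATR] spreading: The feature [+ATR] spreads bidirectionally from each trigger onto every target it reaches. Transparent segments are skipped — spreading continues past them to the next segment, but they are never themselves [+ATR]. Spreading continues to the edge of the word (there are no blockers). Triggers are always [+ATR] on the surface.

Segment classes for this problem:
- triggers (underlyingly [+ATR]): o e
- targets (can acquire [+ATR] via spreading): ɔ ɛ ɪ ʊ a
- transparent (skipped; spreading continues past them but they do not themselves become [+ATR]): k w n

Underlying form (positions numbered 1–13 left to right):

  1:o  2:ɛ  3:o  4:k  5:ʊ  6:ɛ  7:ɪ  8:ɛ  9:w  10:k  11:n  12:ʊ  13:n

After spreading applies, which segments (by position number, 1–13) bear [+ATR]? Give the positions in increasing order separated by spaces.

From /o/ at 1 rightward: 2 /ɛ/ → [+ATR]; 3 /o/ is itself a trigger — this domain ends here.
From /o/ at 1 leftward: word edge.
From /o/ at 3 rightward: 4 /k/ transparent; 5 /ʊ/ → [+ATR]; 6 /ɛ/ → [+ATR]; 7 /ɪ/ → [+ATR]; 8 /ɛ/ → [+ATR]; 9 /w/ transparent; 10 /k/ transparent; 11 /n/ transparent; 12 /ʊ/ → [+ATR]; 13 /n/ transparent; word edge.
From /o/ at 3 leftward: 2 /ɛ/ → [+ATR]; 1 /o/ is itself a trigger — this domain ends here.

1 2 3 5 6 7 8 12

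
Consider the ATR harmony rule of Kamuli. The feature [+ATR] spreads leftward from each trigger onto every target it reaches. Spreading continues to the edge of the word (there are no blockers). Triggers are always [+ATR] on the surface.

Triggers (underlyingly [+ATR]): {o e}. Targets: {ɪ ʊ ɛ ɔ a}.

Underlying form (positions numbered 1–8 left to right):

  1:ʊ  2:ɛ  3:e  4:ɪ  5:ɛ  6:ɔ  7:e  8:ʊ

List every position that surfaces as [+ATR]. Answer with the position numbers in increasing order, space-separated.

1 2 3 4 5 6 7

From /e/ at 3 leftward: 2 /ɛ/ → [+ATR]; 1 /ʊ/ → [+ATR]; word edge.
From /e/ at 7 leftward: 6 /ɔ/ → [+ATR]; 5 /ɛ/ → [+ATR]; 4 /ɪ/ → [+ATR]; 3 /e/ is itself a trigger — this domain ends here.
Target with no active source: position 8 stays [-ATR].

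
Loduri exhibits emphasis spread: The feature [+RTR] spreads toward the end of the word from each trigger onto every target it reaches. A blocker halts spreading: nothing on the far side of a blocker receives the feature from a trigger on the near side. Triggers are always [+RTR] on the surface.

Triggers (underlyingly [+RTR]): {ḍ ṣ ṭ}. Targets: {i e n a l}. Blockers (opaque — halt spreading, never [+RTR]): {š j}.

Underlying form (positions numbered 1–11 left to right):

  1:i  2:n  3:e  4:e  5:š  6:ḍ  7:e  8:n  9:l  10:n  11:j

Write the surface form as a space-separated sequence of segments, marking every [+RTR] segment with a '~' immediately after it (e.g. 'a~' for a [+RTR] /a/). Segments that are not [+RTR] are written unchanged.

i n e e š ḍ~ e~ n~ l~ n~ j

From /ḍ/ at 6 rightward: 7 /e/ → [+RTR]; 8 /n/ → [+RTR]; 9 /l/ → [+RTR]; 10 /n/ → [+RTR]; 11 /j/ blocks.
Targets with no active source: positions 1 2 3 4 stay [-emphatic].
[+RTR] positions on the surface: 6 7 8 9 10.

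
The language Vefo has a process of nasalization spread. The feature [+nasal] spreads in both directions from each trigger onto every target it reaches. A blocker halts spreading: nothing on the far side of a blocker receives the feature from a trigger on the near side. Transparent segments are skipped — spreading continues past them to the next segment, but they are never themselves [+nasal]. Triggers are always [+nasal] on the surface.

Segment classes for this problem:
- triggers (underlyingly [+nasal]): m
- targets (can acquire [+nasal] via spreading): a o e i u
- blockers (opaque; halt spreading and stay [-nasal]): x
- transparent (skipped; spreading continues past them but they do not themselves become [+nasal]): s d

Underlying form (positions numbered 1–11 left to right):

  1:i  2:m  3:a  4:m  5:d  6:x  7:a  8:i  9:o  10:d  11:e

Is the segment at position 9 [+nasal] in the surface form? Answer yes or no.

From /m/ at 2 rightward: 3 /a/ → [+nasal]; 4 /m/ is itself a trigger — this domain ends here.
From /m/ at 2 leftward: 1 /i/ → [+nasal]; word edge.
From /m/ at 4 rightward: 5 /d/ transparent; 6 /x/ blocks.
From /m/ at 4 leftward: 3 /a/ → [+nasal]; 2 /m/ is itself a trigger — this domain ends here.
Targets with no active source: positions 7 8 9 11 stay [-nasal].
[+nasal] positions on the surface: 1 2 3 4.

no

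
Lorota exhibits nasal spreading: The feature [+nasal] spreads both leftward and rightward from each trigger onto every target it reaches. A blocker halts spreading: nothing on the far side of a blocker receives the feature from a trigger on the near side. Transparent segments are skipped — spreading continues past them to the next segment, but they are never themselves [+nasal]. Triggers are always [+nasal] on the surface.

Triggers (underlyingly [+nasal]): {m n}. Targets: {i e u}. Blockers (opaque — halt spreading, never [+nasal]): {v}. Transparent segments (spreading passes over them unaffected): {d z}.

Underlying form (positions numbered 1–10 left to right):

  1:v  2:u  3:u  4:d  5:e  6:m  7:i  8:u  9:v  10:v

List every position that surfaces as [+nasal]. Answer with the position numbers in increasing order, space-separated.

From /m/ at 6 rightward: 7 /i/ → [+nasal]; 8 /u/ → [+nasal]; 9 /v/ blocks.
From /m/ at 6 leftward: 5 /e/ → [+nasal]; 4 /d/ transparent; 3 /u/ → [+nasal]; 2 /u/ → [+nasal]; 1 /v/ blocks.

2 3 5 6 7 8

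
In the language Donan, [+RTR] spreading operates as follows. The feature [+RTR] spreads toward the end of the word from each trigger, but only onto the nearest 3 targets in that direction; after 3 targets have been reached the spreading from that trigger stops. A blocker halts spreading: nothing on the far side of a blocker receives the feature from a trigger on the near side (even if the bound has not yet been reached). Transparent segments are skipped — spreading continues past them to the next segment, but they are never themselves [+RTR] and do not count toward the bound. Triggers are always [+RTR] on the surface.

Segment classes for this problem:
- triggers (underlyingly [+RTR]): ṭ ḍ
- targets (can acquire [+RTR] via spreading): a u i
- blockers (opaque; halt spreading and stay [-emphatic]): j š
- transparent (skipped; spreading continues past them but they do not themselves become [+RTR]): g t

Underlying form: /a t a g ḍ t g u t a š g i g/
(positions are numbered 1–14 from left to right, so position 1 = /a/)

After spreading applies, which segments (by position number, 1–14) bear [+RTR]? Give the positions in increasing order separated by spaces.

From /ḍ/ at 5 rightward: 6 /t/ transparent; 7 /g/ transparent; 8 /u/ → [+RTR]; 9 /t/ transparent; 10 /a/ → [+RTR]; 11 /š/ blocks.
Targets with no active source: positions 1 3 13 stay [-emphatic].

5 8 10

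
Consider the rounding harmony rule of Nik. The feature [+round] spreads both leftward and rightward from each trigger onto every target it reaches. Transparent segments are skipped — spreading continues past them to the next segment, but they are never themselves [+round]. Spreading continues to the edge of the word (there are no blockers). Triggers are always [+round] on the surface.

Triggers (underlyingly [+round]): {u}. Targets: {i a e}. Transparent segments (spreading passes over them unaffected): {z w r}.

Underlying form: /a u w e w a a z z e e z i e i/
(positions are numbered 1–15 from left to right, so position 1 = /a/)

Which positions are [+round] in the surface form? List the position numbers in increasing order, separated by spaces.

From /u/ at 2 rightward: 3 /w/ transparent; 4 /e/ → [+round]; 5 /w/ transparent; 6 /a/ → [+round]; 7 /a/ → [+round]; 8 /z/ transparent; 9 /z/ transparent; 10 /e/ → [+round]; 11 /e/ → [+round]; 12 /z/ transparent; 13 /i/ → [+round]; 14 /e/ → [+round]; 15 /i/ → [+round]; word edge.
From /u/ at 2 leftward: 1 /a/ → [+round]; word edge.

1 2 4 6 7 10 11 13 14 15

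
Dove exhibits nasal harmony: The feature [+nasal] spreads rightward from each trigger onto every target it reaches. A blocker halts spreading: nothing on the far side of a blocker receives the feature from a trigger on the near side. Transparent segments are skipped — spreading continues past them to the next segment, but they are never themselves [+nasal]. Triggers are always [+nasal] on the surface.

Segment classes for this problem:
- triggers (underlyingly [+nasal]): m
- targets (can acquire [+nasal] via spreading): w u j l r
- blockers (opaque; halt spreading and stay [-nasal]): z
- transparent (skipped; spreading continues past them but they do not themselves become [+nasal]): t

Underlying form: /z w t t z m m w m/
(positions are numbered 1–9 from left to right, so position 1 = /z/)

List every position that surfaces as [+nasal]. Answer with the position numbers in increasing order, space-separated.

6 7 8 9

From /m/ at 6 rightward: 7 /m/ is itself a trigger — this domain ends here.
From /m/ at 7 rightward: 8 /w/ → [+nasal]; 9 /m/ is itself a trigger — this domain ends here.
From /m/ at 9 rightward: word edge.
Target with no active source: position 2 stays [-nasal].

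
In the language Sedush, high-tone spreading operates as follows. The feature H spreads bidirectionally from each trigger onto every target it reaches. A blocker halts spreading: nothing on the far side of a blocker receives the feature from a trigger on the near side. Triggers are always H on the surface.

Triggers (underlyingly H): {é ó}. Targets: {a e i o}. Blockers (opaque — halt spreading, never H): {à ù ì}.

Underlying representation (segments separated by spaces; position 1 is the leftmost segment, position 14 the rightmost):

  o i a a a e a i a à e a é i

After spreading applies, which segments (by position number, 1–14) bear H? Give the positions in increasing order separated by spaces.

From /é/ at 13 rightward: 14 /i/ → H; word edge.
From /é/ at 13 leftward: 12 /a/ → H; 11 /e/ → H; 10 /à/ blocks.
Targets with no active source: positions 1 2 3 4 5 6 7 8 9 stay [-high tone].

11 12 13 14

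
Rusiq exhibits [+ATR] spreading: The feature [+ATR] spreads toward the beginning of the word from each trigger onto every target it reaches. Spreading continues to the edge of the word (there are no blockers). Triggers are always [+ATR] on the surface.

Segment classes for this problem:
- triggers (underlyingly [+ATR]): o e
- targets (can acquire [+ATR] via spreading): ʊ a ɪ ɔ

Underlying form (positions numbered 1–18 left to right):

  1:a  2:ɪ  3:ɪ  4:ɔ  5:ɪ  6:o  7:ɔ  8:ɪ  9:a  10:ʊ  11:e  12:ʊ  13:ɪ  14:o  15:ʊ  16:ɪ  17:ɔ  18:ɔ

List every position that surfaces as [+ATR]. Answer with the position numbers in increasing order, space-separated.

From /o/ at 6 leftward: 5 /ɪ/ → [+ATR]; 4 /ɔ/ → [+ATR]; 3 /ɪ/ → [+ATR]; 2 /ɪ/ → [+ATR]; 1 /a/ → [+ATR]; word edge.
From /e/ at 11 leftward: 10 /ʊ/ → [+ATR]; 9 /a/ → [+ATR]; 8 /ɪ/ → [+ATR]; 7 /ɔ/ → [+ATR]; 6 /o/ is itself a trigger — this domain ends here.
From /o/ at 14 leftward: 13 /ɪ/ → [+ATR]; 12 /ʊ/ → [+ATR]; 11 /e/ is itself a trigger — this domain ends here.
Targets with no active source: positions 15 16 17 18 stay [-ATR].

1 2 3 4 5 6 7 8 9 10 11 12 13 14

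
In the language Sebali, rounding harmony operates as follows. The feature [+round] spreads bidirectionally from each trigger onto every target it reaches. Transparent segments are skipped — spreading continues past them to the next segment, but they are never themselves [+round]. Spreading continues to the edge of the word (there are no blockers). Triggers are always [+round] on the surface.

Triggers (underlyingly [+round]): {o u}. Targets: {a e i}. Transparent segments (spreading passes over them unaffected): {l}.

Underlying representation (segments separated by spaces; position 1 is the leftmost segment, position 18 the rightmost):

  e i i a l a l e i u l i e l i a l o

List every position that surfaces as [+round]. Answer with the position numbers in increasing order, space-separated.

From /u/ at 10 rightward: 11 /l/ transparent; 12 /i/ → [+round]; 13 /e/ → [+round]; 14 /l/ transparent; 15 /i/ → [+round]; 16 /a/ → [+round]; 17 /l/ transparent; 18 /o/ is itself a trigger — this domain ends here.
From /u/ at 10 leftward: 9 /i/ → [+round]; 8 /e/ → [+round]; 7 /l/ transparent; 6 /a/ → [+round]; 5 /l/ transparent; 4 /a/ → [+round]; 3 /i/ → [+round]; 2 /i/ → [+round]; 1 /e/ → [+round]; word edge.
From /o/ at 18 rightward: word edge.
From /o/ at 18 leftward: 17 /l/ transparent; 16 /a/ → [+round]; 15 /i/ → [+round]; 14 /l/ transparent; 13 /e/ → [+round]; 12 /i/ → [+round]; 11 /l/ transparent; 10 /u/ is itself a trigger — this domain ends here.

1 2 3 4 6 8 9 10 12 13 15 16 18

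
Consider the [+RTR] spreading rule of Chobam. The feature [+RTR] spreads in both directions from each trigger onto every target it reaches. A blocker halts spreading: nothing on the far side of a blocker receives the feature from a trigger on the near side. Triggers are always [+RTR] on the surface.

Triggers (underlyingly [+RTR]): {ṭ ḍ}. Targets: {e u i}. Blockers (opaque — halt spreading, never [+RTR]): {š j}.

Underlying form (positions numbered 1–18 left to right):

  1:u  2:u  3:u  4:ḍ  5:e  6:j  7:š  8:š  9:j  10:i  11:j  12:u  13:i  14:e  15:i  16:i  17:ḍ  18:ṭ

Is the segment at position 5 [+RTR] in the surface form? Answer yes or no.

yes

From /ḍ/ at 4 rightward: 5 /e/ → [+RTR]; 6 /j/ blocks.
From /ḍ/ at 4 leftward: 3 /u/ → [+RTR]; 2 /u/ → [+RTR]; 1 /u/ → [+RTR]; word edge.
From /ḍ/ at 17 rightward: 18 /ṭ/ is itself a trigger — this domain ends here.
From /ḍ/ at 17 leftward: 16 /i/ → [+RTR]; 15 /i/ → [+RTR]; 14 /e/ → [+RTR]; 13 /i/ → [+RTR]; 12 /u/ → [+RTR]; 11 /j/ blocks.
From /ṭ/ at 18 rightward: word edge.
From /ṭ/ at 18 leftward: 17 /ḍ/ is itself a trigger — this domain ends here.
Target with no active source: position 10 stays [-emphatic].
[+RTR] positions on the surface: 1 2 3 4 5 12 13 14 15 16 17 18.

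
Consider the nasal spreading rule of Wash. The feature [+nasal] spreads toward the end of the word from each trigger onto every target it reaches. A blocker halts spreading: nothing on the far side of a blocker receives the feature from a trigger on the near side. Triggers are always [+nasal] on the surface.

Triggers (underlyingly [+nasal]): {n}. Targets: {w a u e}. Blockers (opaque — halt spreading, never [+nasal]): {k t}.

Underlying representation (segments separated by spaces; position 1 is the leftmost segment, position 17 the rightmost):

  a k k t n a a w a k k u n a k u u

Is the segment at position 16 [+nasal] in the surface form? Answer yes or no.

no

From /n/ at 5 rightward: 6 /a/ → [+nasal]; 7 /a/ → [+nasal]; 8 /w/ → [+nasal]; 9 /a/ → [+nasal]; 10 /k/ blocks.
From /n/ at 13 rightward: 14 /a/ → [+nasal]; 15 /k/ blocks.
Targets with no active source: positions 1 12 16 17 stay [-nasal].
[+nasal] positions on the surface: 5 6 7 8 9 13 14.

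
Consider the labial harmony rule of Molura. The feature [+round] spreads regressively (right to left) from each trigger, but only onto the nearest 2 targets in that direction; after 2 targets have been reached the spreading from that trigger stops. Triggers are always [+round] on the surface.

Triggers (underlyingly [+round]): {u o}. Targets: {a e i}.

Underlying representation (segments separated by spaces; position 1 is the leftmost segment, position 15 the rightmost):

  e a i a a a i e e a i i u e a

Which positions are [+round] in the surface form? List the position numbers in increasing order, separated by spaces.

11 12 13

From /u/ at 13 leftward: 12 /i/ → [+round]; 11 /i/ → [+round]; bound reached.
Targets with no active source: positions 1 2 3 4 5 6 7 8 9 10 14 15 stay [-round].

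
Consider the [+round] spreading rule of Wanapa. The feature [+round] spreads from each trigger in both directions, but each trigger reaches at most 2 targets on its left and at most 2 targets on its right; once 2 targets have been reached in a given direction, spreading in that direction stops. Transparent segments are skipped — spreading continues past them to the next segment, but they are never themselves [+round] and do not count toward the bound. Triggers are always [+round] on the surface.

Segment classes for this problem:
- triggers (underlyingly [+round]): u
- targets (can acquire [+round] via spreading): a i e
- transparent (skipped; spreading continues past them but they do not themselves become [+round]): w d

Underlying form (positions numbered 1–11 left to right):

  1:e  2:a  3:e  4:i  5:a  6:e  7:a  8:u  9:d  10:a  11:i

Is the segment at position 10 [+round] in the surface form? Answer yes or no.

yes

From /u/ at 8 rightward: 9 /d/ transparent; 10 /a/ → [+round]; 11 /i/ → [+round]; bound reached.
From /u/ at 8 leftward: 7 /a/ → [+round]; 6 /e/ → [+round]; bound reached.
Targets with no active source: positions 1 2 3 4 5 stay [-round].
[+round] positions on the surface: 6 7 8 10 11.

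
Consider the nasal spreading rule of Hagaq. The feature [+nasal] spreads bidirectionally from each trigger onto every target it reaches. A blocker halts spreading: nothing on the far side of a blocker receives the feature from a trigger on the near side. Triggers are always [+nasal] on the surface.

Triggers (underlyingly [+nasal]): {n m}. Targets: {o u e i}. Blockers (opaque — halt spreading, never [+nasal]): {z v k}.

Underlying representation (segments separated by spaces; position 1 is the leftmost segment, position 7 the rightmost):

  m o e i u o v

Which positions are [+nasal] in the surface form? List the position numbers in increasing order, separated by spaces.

1 2 3 4 5 6

From /m/ at 1 rightward: 2 /o/ → [+nasal]; 3 /e/ → [+nasal]; 4 /i/ → [+nasal]; 5 /u/ → [+nasal]; 6 /o/ → [+nasal]; 7 /v/ blocks.
From /m/ at 1 leftward: word edge.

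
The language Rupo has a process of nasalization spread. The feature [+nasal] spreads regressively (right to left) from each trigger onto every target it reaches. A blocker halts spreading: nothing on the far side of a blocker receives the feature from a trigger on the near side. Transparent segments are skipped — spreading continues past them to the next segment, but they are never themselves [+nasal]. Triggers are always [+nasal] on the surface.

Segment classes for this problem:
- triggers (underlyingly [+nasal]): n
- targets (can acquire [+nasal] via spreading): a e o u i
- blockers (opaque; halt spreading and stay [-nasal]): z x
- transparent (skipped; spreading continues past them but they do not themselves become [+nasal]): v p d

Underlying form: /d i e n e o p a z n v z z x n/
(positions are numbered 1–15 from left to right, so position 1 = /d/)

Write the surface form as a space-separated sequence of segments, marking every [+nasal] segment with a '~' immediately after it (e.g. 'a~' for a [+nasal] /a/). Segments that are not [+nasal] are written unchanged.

d i~ e~ n~ e o p a z n~ v z z x n~

From /n/ at 4 leftward: 3 /e/ → [+nasal]; 2 /i/ → [+nasal]; 1 /d/ transparent; word edge.
From /n/ at 10 leftward: 9 /z/ blocks.
From /n/ at 15 leftward: 14 /x/ blocks.
Targets with no active source: positions 5 6 8 stay [-nasal].
[+nasal] positions on the surface: 2 3 4 10 15.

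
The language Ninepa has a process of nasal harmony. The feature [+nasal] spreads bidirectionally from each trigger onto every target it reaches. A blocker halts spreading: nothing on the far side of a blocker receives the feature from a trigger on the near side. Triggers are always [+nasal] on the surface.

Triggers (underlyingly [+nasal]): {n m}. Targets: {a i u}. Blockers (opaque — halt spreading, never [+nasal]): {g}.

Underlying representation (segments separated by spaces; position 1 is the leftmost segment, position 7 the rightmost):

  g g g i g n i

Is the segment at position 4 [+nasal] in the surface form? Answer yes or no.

From /n/ at 6 rightward: 7 /i/ → [+nasal]; word edge.
From /n/ at 6 leftward: 5 /g/ blocks.
Target with no active source: position 4 stays [-nasal].
[+nasal] positions on the surface: 6 7.

no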